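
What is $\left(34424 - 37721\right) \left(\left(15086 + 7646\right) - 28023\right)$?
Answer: $17444427$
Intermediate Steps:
$\left(34424 - 37721\right) \left(\left(15086 + 7646\right) - 28023\right) = - 3297 \left(22732 - 28023\right) = \left(-3297\right) \left(-5291\right) = 17444427$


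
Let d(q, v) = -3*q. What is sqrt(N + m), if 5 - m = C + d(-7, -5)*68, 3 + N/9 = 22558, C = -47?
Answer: sqrt(201619) ≈ 449.02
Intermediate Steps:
N = 202995 (N = -27 + 9*22558 = -27 + 203022 = 202995)
m = -1376 (m = 5 - (-47 - 3*(-7)*68) = 5 - (-47 + 21*68) = 5 - (-47 + 1428) = 5 - 1*1381 = 5 - 1381 = -1376)
sqrt(N + m) = sqrt(202995 - 1376) = sqrt(201619)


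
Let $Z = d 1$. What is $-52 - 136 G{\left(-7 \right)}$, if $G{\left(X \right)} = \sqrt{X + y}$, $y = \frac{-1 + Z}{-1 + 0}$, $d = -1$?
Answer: $-52 - 136 i \sqrt{5} \approx -52.0 - 304.11 i$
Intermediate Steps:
$Z = -1$ ($Z = \left(-1\right) 1 = -1$)
$y = 2$ ($y = \frac{-1 - 1}{-1 + 0} = - \frac{2}{-1} = \left(-2\right) \left(-1\right) = 2$)
$G{\left(X \right)} = \sqrt{2 + X}$ ($G{\left(X \right)} = \sqrt{X + 2} = \sqrt{2 + X}$)
$-52 - 136 G{\left(-7 \right)} = -52 - 136 \sqrt{2 - 7} = -52 - 136 \sqrt{-5} = -52 - 136 i \sqrt{5}$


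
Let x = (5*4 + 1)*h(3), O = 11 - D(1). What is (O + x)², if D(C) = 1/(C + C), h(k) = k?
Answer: 21609/4 ≈ 5402.3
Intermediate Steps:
D(C) = 1/(2*C)
O = 21/2 (O = 11 - 1/(2*1) = 11 - 1/2 = 11 - 1*½ = 11 - ½ = 21/2 ≈ 10.500)
x = 63 (x = (5*4 + 1)*3 = (20 + 1)*3 = 21*3 = 63)
(O + x)² = (21/2 + 63)² = (147/2)² = 21609/4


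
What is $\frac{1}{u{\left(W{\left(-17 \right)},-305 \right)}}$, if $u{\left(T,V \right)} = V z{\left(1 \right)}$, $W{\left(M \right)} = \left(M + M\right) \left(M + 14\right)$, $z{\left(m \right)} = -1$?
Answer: $\frac{1}{305} \approx 0.0032787$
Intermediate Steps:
$W{\left(M \right)} = 2 M \left(14 + M\right)$
$u{\left(T,V \right)} = - V$ ($u{\left(T,V \right)} = V \left(-1\right) = - V$)
$\frac{1}{u{\left(W{\left(-17 \right)},-305 \right)}} = \frac{1}{\left(-1\right) \left(-305\right)} = \frac{1}{305}$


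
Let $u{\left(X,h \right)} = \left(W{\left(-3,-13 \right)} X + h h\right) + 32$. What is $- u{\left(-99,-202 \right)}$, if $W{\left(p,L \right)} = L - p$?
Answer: $-41826$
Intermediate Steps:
$u{\left(X,h \right)} = 32 + h^{2} - 10 X$ ($u{\left(X,h \right)} = \left(\left(-13 - -3\right) X + h h\right) + 32 = \left(\left(-13 + 3\right) X + h^{2}\right) + 32 = \left(- 10 X + h^{2}\right) + 32 = \left(h^{2} - 10 X\right) + 32 = 32 + h^{2} - 10 X$)
$- u{\left(-99,-202 \right)} = - (32 + \left(-202\right)^{2} - -990) = - (32 + 40804 + 990) = \left(-1\right) 41826 = -41826$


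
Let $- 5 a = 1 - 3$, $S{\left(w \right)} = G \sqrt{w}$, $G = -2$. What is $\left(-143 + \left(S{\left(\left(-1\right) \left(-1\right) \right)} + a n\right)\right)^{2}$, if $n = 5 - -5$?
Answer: $19881$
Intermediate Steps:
$n = 10$ ($n = 5 + 5 = 10$)
$S{\left(w \right)} = - 2 \sqrt{w}$
$a = \frac{2}{5}$ ($a = - \frac{1 - 3}{5} = \left(- \frac{1}{5}\right) \left(-2\right) = \frac{2}{5} \approx 0.4$)
$\left(-143 + \left(S{\left(\left(-1\right) \left(-1\right) \right)} + a n\right)\right)^{2} = \left(-143 + \left(- 2 \sqrt{\left(-1\right) \left(-1\right)} + \frac{2}{5} \cdot 10\right)\right)^{2} = \left(-143 + \left(- 2 \sqrt{1} + 4\right)\right)^{2} = \left(-143 + \left(\left(-2\right) 1 + 4\right)\right)^{2} = \left(-143 + \left(-2 + 4\right)\right)^{2} = \left(-143 + 2\right)^{2} = \left(-141\right)^{2} = 19881$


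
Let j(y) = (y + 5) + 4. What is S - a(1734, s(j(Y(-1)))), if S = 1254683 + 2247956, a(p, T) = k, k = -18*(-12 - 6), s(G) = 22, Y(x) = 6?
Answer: 3502315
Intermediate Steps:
j(y) = 9 + y (j(y) = (5 + y) + 4 = 9 + y)
k = 324 (k = -18*(-18) = 324)
a(p, T) = 324
S = 3502639
S - a(1734, s(j(Y(-1)))) = 3502639 - 1*324 = 3502639 - 324 = 3502315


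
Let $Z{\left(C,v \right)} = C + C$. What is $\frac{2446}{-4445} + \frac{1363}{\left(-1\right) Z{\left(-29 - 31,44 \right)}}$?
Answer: $\frac{1153003}{106680} \approx 10.808$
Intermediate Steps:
$Z{\left(C,v \right)} = 2 C$
$\frac{2446}{-4445} + \frac{1363}{\left(-1\right) Z{\left(-29 - 31,44 \right)}} = \frac{2446}{-4445} + \frac{1363}{\left(-1\right) 2 \left(-29 - 31\right)} = 2446 \left(- \frac{1}{4445}\right) + \frac{1363}{\left(-1\right) 2 \left(-60\right)} = - \frac{2446}{4445} + \frac{1363}{\left(-1\right) \left(-120\right)} = - \frac{2446}{4445} + \frac{1363}{120} = \frac{1153003}{106680}$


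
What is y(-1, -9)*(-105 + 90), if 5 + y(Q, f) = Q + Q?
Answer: 105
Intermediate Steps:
y(Q, f) = -5 + 2*Q (y(Q, f) = -5 + (Q + Q) = -5 + 2*Q)
y(-1, -9)*(-105 + 90) = (-5 + 2*(-1))*(-105 + 90) = (-5 - 2)*(-15) = -7*(-15) = 105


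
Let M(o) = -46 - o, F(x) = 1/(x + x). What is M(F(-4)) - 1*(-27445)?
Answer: 219193/8 ≈ 27399.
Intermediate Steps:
F(x) = 1/(2*x)
M(F(-4)) - 1*(-27445) = (-46 - 1/(2*(-4))) - 1*(-27445) = (-46 - (-1)/(2*4)) + 27445 = (-46 - 1*(-⅛)) + 27445 = (-46 + ⅛) + 27445 = -367/8 + 27445 = 219193/8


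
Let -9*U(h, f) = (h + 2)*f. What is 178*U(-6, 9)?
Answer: 712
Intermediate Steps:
U(h, f) = -f*(2 + h)/9 (U(h, f) = -(h + 2)*f/9 = -(2 + h)*f/9 = -f*(2 + h)/9)
178*U(-6, 9) = 178*(-⅑*9*(2 - 6)) = 178*(-⅑*9*(-4)) = 178*4 = 712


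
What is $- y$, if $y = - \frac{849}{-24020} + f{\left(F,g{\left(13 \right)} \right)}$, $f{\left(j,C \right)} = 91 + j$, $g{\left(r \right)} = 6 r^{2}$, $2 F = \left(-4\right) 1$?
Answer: $- \frac{2138629}{24020} \approx -89.035$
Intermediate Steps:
$F = -2$ ($F = \frac{\left(-4\right) 1}{2} = \frac{1}{2} \left(-4\right) = -2$)
$y = \frac{2138629}{24020}$ ($y = - \frac{849}{-24020} + \left(91 - 2\right) = \left(-849\right) \left(- \frac{1}{24020}\right) + 89 = \frac{849}{24020} + 89 = \frac{2138629}{24020} \approx 89.035$)
$- y = \left(-1\right) \frac{2138629}{24020} = - \frac{2138629}{24020}$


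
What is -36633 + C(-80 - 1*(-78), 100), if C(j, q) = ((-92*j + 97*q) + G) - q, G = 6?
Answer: -26843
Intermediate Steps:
C(j, q) = 6 - 92*j + 96*q (C(j, q) = ((-92*j + 97*q) + 6) - q = (6 - 92*j + 97*q) - q = 6 - 92*j + 96*q)
-36633 + C(-80 - 1*(-78), 100) = -36633 + (6 - 92*(-80 - 1*(-78)) + 96*100) = -36633 + (6 - 92*(-80 + 78) + 9600) = -36633 + (6 - 92*(-2) + 9600) = -36633 + (6 + 184 + 9600) = -36633 + 9790 = -26843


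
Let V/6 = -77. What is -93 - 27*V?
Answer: 12381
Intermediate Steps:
V = -462 (V = 6*(-77) = -462)
-93 - 27*V = -93 - 27*(-462) = -93 + 12474 = 12381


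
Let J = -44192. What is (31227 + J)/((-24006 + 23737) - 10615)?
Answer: 12965/10884 ≈ 1.1912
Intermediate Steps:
(31227 + J)/((-24006 + 23737) - 10615) = (31227 - 44192)/((-24006 + 23737) - 10615) = -12965/(-269 - 10615) = -12965/(-10884) = -12965*(-1/10884) = 12965/10884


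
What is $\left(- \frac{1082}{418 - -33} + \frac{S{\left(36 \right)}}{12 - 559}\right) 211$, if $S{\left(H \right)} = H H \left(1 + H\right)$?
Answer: $- \frac{4688041466}{246697} \approx -19003.0$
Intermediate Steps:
$S{\left(H \right)} = H^{2} \left(1 + H\right)$
$\left(- \frac{1082}{418 - -33} + \frac{S{\left(36 \right)}}{12 - 559}\right) 211 = \left(- \frac{1082}{418 - -33} + \frac{36^{2} \left(1 + 36\right)}{12 - 559}\right) 211 = \left(- \frac{1082}{418 + 33} + \frac{1296 \cdot 37}{-547}\right) 211 = \left(- \frac{1082}{451} + 47952 \left(- \frac{1}{547}\right)\right) 211 = \left(\left(-1082\right) \frac{1}{451} - \frac{47952}{547}\right) 211 = \left(- \frac{1082}{451} - \frac{47952}{547}\right) 211 = \left(- \frac{22218206}{246697}\right) 211 = - \frac{4688041466}{246697}$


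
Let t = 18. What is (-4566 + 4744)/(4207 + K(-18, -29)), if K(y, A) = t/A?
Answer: 5162/121985 ≈ 0.042317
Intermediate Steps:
K(y, A) = 18/A
(-4566 + 4744)/(4207 + K(-18, -29)) = (-4566 + 4744)/(4207 + 18/(-29)) = 178/(4207 + 18*(-1/29)) = 178/(4207 - 18/29) = 178/(121985/29) = 178*(29/121985) = 5162/121985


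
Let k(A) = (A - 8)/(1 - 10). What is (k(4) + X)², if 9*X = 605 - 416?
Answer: 37249/81 ≈ 459.86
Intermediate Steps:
X = 21 (X = (605 - 416)/9 = (⅑)*189 = 21)
k(A) = 8/9 - A/9 (k(A) = (-8 + A)/(-9) = (-8 + A)*(-⅑) = 8/9 - A/9)
(k(4) + X)² = ((8/9 - ⅑*4) + 21)² = ((8/9 - 4/9) + 21)² = (4/9 + 21)² = (193/9)² = 37249/81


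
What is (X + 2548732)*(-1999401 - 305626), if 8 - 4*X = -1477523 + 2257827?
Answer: -5425245238766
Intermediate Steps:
X = -195074 (X = 2 - (-1477523 + 2257827)/4 = 2 - ¼*780304 = 2 - 195076 = -195074)
(X + 2548732)*(-1999401 - 305626) = (-195074 + 2548732)*(-1999401 - 305626) = 2353658*(-2305027) = -5425245238766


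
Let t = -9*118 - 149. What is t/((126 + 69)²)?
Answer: -1211/38025 ≈ -0.031847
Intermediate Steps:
t = -1211 (t = -1062 - 149 = -1211)
t/((126 + 69)²) = -1211/(126 + 69)² = -1211/(195²) = -1211/38025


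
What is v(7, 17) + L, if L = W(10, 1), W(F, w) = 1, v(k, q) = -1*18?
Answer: -17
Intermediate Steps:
v(k, q) = -18
L = 1
v(7, 17) + L = -18 + 1 = -17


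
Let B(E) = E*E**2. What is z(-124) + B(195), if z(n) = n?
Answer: 7414751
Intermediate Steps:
B(E) = E**3
z(-124) + B(195) = -124 + 195**3 = -124 + 7414875 = 7414751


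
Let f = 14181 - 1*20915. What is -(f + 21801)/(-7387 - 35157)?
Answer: 15067/42544 ≈ 0.35415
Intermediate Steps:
f = -6734 (f = 14181 - 20915 = -6734)
-(f + 21801)/(-7387 - 35157) = -(-6734 + 21801)/(-7387 - 35157) = -15067/(-42544) = -15067*(-1)/42544 = -1*(-15067/42544) = 15067/42544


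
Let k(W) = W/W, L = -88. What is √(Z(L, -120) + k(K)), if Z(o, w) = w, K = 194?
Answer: I*√119 ≈ 10.909*I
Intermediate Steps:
k(W) = 1
√(Z(L, -120) + k(K)) = √(-120 + 1) = √(-119) = I*√119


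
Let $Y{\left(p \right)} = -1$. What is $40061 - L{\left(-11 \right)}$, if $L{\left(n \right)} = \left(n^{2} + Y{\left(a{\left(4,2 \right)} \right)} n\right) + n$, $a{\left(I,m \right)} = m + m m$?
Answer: $39940$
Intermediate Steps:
$a{\left(I,m \right)} = m + m^{2}$
$L{\left(n \right)} = n^{2}$ ($L{\left(n \right)} = \left(n^{2} - n\right) + n = n^{2}$)
$40061 - L{\left(-11 \right)} = 40061 - \left(-11\right)^{2} = 40061 - 121 = 39940$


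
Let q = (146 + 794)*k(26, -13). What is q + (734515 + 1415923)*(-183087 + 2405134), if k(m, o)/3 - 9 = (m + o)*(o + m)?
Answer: 4778374808546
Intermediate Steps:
k(m, o) = 27 + 3*(m + o)**2 (k(m, o) = 27 + 3*((m + o)*(o + m)) = 27 + 3*((m + o)*(m + o)) = 27 + 3*(m + o)**2)
q = 501960 (q = (146 + 794)*(27 + 3*(26 - 13)**2) = 940*(27 + 3*13**2) = 940*(27 + 3*169) = 940*(27 + 507) = 940*534 = 501960)
q + (734515 + 1415923)*(-183087 + 2405134) = 501960 + (734515 + 1415923)*(-183087 + 2405134) = 501960 + 2150438*2222047 = 501960 + 4778374306586 = 4778374808546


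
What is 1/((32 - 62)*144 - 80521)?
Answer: -1/84841 ≈ -1.1787e-5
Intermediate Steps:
1/((32 - 62)*144 - 80521) = 1/(-30*144 - 80521) = 1/(-4320 - 80521) = 1/(-84841) = -1/84841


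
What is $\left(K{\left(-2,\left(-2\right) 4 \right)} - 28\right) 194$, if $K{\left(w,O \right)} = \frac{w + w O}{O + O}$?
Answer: $- \frac{22407}{4} \approx -5601.8$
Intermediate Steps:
$K{\left(w,O \right)} = \frac{w + O w}{2 O}$
$\left(K{\left(-2,\left(-2\right) 4 \right)} - 28\right) 194 = \left(\frac{1}{2} \left(-2\right) \frac{1}{\left(-2\right) 4} \left(1 - 8\right) - 28\right) 194 = \left(\frac{1}{2} \left(-2\right) \frac{1}{-8} \left(1 - 8\right) - 28\right) 194 = \left(\frac{1}{2} \left(-2\right) \left(- \frac{1}{8}\right) \left(-7\right) - 28\right) 194 = \left(- \frac{7}{8} - 28\right) 194 = \left(- \frac{231}{8}\right) 194 = - \frac{22407}{4}$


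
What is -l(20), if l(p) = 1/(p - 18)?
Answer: -½ ≈ -0.50000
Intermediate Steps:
l(p) = 1/(-18 + p)
-l(20) = -1/(-18 + 20) = -1/2 = -1*½ = -½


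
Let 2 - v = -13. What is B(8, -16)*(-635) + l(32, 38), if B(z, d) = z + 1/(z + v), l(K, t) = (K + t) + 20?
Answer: -115405/23 ≈ -5017.6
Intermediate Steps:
v = 15 (v = 2 - 1*(-13) = 2 + 13 = 15)
l(K, t) = 20 + K + t
B(z, d) = z + 1/(15 + z) (B(z, d) = z + 1/(z + 15) = z + 1/(15 + z))
B(8, -16)*(-635) + l(32, 38) = ((1 + 8**2 + 15*8)/(15 + 8))*(-635) + (20 + 32 + 38) = ((1 + 64 + 120)/23)*(-635) + 90 = ((1/23)*185)*(-635) + 90 = (185/23)*(-635) + 90 = -117475/23 + 90 = -115405/23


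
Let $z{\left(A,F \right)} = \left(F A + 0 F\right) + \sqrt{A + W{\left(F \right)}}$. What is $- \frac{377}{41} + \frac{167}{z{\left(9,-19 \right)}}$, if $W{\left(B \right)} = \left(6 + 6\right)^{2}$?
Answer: $- \frac{1348557}{132512} - \frac{167 \sqrt{17}}{9696} \approx -10.248$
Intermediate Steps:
$W{\left(B \right)} = 144$ ($W{\left(B \right)} = 12^{2} = 144$)
$z{\left(A,F \right)} = \sqrt{144 + A} + A F$ ($z{\left(A,F \right)} = \left(F A + 0 F\right) + \sqrt{A + 144} = \left(A F + 0\right) + \sqrt{144 + A} = A F + \sqrt{144 + A} = \sqrt{144 + A} + A F$)
$- \frac{377}{41} + \frac{167}{z{\left(9,-19 \right)}} = - \frac{377}{41} + \frac{167}{\sqrt{144 + 9} + 9 \left(-19\right)} = \left(-377\right) \frac{1}{41} + \frac{167}{\sqrt{153} - 171} = - \frac{377}{41} + \frac{167}{3 \sqrt{17} - 171} = - \frac{377}{41} + \frac{167}{-171 + 3 \sqrt{17}}$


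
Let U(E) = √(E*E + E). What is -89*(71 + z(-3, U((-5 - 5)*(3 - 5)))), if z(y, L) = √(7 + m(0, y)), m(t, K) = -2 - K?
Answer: -6319 - 178*√2 ≈ -6570.7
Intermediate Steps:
U(E) = √(E + E²) (U(E) = √(E² + E) = √(E + E²))
z(y, L) = √(5 - y) (z(y, L) = √(7 + (-2 - y)) = √(5 - y))
-89*(71 + z(-3, U((-5 - 5)*(3 - 5)))) = -89*(71 + √(5 - 1*(-3))) = -89*(71 + √(5 + 3)) = -89*(71 + √8) = -89*(71 + 2*√2) = -6319 - 178*√2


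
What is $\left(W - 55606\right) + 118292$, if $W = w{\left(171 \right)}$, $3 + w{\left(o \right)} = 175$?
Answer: $62858$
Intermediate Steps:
$w{\left(o \right)} = 172$ ($w{\left(o \right)} = -3 + 175 = 172$)
$W = 172$
$\left(W - 55606\right) + 118292 = \left(172 - 55606\right) + 118292 = -55434 + 118292 = 62858$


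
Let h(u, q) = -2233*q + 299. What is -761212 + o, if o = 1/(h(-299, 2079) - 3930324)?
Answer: -6525438107585/8572432 ≈ -7.6121e+5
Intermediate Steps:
h(u, q) = 299 - 2233*q
o = -1/8572432 (o = 1/((299 - 2233*2079) - 3930324) = 1/((299 - 4642407) - 3930324) = 1/(-4642108 - 3930324) = 1/(-8572432) = -1/8572432 ≈ -1.1665e-7)
-761212 + o = -761212 - 1/8572432 = -6525438107585/8572432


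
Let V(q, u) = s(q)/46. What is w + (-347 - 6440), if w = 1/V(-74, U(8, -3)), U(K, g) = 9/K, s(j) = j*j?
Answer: -18582783/2738 ≈ -6787.0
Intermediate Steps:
s(j) = j**2
V(q, u) = q**2/46
w = 23/2738 (w = 1/((1/46)*(-74)**2) = 1/((1/46)*5476) = 1/(2738/23) = 23/2738 ≈ 0.0084003)
w + (-347 - 6440) = 23/2738 + (-347 - 6440) = 23/2738 - 6787 = -18582783/2738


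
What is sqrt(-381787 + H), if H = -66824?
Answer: I*sqrt(448611) ≈ 669.78*I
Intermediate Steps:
sqrt(-381787 + H) = sqrt(-381787 - 66824) = sqrt(-448611) = I*sqrt(448611)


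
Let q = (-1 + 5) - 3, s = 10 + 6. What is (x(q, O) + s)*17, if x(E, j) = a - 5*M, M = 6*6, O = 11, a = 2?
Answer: -2754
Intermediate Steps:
s = 16
M = 36
q = 1 (q = 4 - 3 = 1)
x(E, j) = -178 (x(E, j) = 2 - 5*36 = 2 - 180 = -178)
(x(q, O) + s)*17 = (-178 + 16)*17 = -162*17 = -2754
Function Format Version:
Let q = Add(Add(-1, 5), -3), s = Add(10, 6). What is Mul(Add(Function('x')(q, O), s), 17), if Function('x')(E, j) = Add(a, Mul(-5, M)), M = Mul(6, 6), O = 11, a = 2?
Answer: -2754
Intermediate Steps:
s = 16
M = 36
q = 1 (q = Add(4, -3) = 1)
Function('x')(E, j) = -178 (Function('x')(E, j) = Add(2, Mul(-5, 36)) = Add(2, -180) = -178)
Mul(Add(Function('x')(q, O), s), 17) = Mul(Add(-178, 16), 17) = Mul(-162, 17) = -2754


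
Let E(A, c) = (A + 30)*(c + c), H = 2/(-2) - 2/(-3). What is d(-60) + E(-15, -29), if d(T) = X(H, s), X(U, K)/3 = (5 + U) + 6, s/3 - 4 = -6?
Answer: -838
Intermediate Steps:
s = -6 (s = 12 + 3*(-6) = 12 - 18 = -6)
H = -⅓ (H = 2*(-½) - 2*(-⅓) = -1 + ⅔ = -⅓ ≈ -0.33333)
E(A, c) = 2*c*(30 + A) (E(A, c) = (30 + A)*(2*c) = 2*c*(30 + A))
X(U, K) = 33 + 3*U (X(U, K) = 3*((5 + U) + 6) = 3*(11 + U) = 33 + 3*U)
d(T) = 32 (d(T) = 33 + 3*(-⅓) = 33 - 1 = 32)
d(-60) + E(-15, -29) = 32 + 2*(-29)*(30 - 15) = 32 + 2*(-29)*15 = 32 - 870 = -838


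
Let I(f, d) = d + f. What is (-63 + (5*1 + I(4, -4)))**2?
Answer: 3364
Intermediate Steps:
(-63 + (5*1 + I(4, -4)))**2 = (-63 + (5*1 + (-4 + 4)))**2 = (-63 + (5 + 0))**2 = (-63 + 5)**2 = (-58)**2 = 3364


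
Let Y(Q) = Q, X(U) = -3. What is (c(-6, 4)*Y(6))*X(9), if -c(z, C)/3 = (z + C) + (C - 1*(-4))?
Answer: 324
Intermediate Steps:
c(z, C) = -12 - 6*C - 3*z (c(z, C) = -3*((z + C) + (C - 1*(-4))) = -3*((C + z) + (C + 4)) = -3*((C + z) + (4 + C)) = -3*(4 + z + 2*C) = -12 - 6*C - 3*z)
(c(-6, 4)*Y(6))*X(9) = ((-12 - 6*4 - 3*(-6))*6)*(-3) = ((-12 - 24 + 18)*6)*(-3) = -18*6*(-3) = -108*(-3) = 324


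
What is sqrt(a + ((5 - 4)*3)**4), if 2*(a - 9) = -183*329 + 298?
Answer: I*sqrt(119458)/2 ≈ 172.81*I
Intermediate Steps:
a = -59891/2 (a = 9 + (-183*329 + 298)/2 = 9 + (-60207 + 298)/2 = 9 + (1/2)*(-59909) = 9 - 59909/2 = -59891/2 ≈ -29946.)
sqrt(a + ((5 - 4)*3)**4) = sqrt(-59891/2 + ((5 - 4)*3)**4) = sqrt(-59891/2 + (1*3)**4) = sqrt(-59891/2 + 3**4) = sqrt(-59891/2 + 81) = sqrt(-59729/2) = I*sqrt(119458)/2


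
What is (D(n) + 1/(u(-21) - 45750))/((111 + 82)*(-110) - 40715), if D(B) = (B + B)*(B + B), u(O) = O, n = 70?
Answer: -897111599/2835284595 ≈ -0.31641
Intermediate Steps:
D(B) = 4*B² (D(B) = (2*B)*(2*B) = 4*B²)
(D(n) + 1/(u(-21) - 45750))/((111 + 82)*(-110) - 40715) = (4*70² + 1/(-21 - 45750))/((111 + 82)*(-110) - 40715) = (4*4900 + 1/(-45771))/(193*(-110) - 40715) = (19600 - 1/45771)/(-21230 - 40715) = (897111599/45771)/(-61945) = (897111599/45771)*(-1/61945) = -897111599/2835284595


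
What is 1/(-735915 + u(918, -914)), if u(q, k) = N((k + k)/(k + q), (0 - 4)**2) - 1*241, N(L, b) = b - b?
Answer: -1/736156 ≈ -1.3584e-6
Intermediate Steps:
N(L, b) = 0
u(q, k) = -241 (u(q, k) = 0 - 1*241 = 0 - 241 = -241)
1/(-735915 + u(918, -914)) = 1/(-735915 - 241) = 1/(-736156) = -1/736156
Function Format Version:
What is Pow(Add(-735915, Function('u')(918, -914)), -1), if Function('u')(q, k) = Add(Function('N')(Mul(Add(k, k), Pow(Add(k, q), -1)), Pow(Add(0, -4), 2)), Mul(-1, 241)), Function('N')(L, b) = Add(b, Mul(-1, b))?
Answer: Rational(-1, 736156) ≈ -1.3584e-6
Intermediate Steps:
Function('N')(L, b) = 0
Function('u')(q, k) = -241 (Function('u')(q, k) = Add(0, Mul(-1, 241)) = Add(0, -241) = -241)
Pow(Add(-735915, Function('u')(918, -914)), -1) = Pow(Add(-735915, -241), -1) = Pow(-736156, -1) = Rational(-1, 736156)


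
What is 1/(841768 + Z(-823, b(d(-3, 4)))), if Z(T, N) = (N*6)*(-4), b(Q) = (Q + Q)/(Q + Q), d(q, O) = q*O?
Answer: 1/841744 ≈ 1.1880e-6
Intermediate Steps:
d(q, O) = O*q
b(Q) = 1 (b(Q) = (2*Q)/((2*Q)) = (2*Q)*(1/(2*Q)) = 1)
Z(T, N) = -24*N (Z(T, N) = (6*N)*(-4) = -24*N)
1/(841768 + Z(-823, b(d(-3, 4)))) = 1/(841768 - 24*1) = 1/(841768 - 24) = 1/841744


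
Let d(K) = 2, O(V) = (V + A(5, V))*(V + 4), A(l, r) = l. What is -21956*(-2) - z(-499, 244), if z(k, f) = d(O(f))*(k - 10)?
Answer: 44930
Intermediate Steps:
O(V) = (4 + V)*(5 + V) (O(V) = (V + 5)*(V + 4) = (5 + V)*(4 + V) = (4 + V)*(5 + V))
z(k, f) = -20 + 2*k (z(k, f) = 2*(k - 10) = 2*(-10 + k) = -20 + 2*k)
-21956*(-2) - z(-499, 244) = -21956*(-2) - (-20 + 2*(-499)) = 43912 - (-20 - 998) = 43912 - 1*(-1018) = 43912 + 1018 = 44930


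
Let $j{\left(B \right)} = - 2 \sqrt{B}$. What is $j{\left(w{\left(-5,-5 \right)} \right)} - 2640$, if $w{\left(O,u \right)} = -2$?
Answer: $-2640 - 2 i \sqrt{2} \approx -2640.0 - 2.8284 i$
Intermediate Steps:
$j{\left(w{\left(-5,-5 \right)} \right)} - 2640 = - 2 \sqrt{-2} - 2640 = - 2 i \sqrt{2} - 2640 = -2640 - 2 i \sqrt{2}$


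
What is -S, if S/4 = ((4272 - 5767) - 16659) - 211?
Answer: 73460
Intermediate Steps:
S = -73460 (S = 4*(((4272 - 5767) - 16659) - 211) = 4*((-1495 - 16659) - 211) = 4*(-18154 - 211) = 4*(-18365) = -73460)
-S = -1*(-73460) = 73460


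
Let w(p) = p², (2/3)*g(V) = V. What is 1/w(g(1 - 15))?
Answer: 1/441 ≈ 0.0022676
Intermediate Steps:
g(V) = 3*V/2
1/w(g(1 - 15)) = 1/((3*(1 - 15)/2)²) = 1/(((3/2)*(-14))²) = 1/((-21)²) = 1/441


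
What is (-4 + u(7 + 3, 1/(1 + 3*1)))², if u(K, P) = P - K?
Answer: 3025/16 ≈ 189.06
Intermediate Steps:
(-4 + u(7 + 3, 1/(1 + 3*1)))² = (-4 + (1/(1 + 3*1) - (7 + 3)))² = (-4 + (1/(1 + 3) - 1*10))² = (-4 + (1/4 - 10))² = (-4 + (¼ - 10))² = (-4 - 39/4)² = (-55/4)² = 3025/16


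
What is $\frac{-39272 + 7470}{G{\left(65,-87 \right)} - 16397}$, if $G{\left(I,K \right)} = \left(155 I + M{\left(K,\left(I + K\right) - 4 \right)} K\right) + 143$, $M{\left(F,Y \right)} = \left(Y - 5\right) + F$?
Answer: $- \frac{31802}{4087} \approx -7.7813$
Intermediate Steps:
$M{\left(F,Y \right)} = -5 + F + Y$ ($M{\left(F,Y \right)} = \left(-5 + Y\right) + F = -5 + F + Y$)
$G{\left(I,K \right)} = 143 + 155 I + K \left(-9 + I + 2 K\right)$ ($G{\left(I,K \right)} = \left(155 I + \left(-5 + K - \left(4 - I - K\right)\right) K\right) + 143 = \left(155 I + \left(-5 + K + \left(-4 + I + K\right)\right) K\right) + 143 = \left(155 I + \left(-9 + I + 2 K\right) K\right) + 143 = \left(155 I + K \left(-9 + I + 2 K\right)\right) + 143 = 143 + 155 I + K \left(-9 + I + 2 K\right)$)
$\frac{-39272 + 7470}{G{\left(65,-87 \right)} - 16397} = \frac{-39272 + 7470}{\left(143 + 155 \cdot 65 - 87 \left(-9 + 65 + 2 \left(-87\right)\right)\right) - 16397} = - \frac{31802}{\left(143 + 10075 - 87 \left(-9 + 65 - 174\right)\right) - 16397} = - \frac{31802}{\left(143 + 10075 - -10266\right) - 16397} = - \frac{31802}{\left(143 + 10075 + 10266\right) - 16397} = - \frac{31802}{20484 - 16397} = - \frac{31802}{4087}$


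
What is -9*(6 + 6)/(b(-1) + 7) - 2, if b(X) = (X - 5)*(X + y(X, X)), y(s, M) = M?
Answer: -146/19 ≈ -7.6842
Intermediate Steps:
b(X) = 2*X*(-5 + X) (b(X) = (X - 5)*(X + X) = (-5 + X)*(2*X) = 2*X*(-5 + X))
-9*(6 + 6)/(b(-1) + 7) - 2 = -9*(6 + 6)/(2*(-1)*(-5 - 1) + 7) - 2 = -108/(2*(-1)*(-6) + 7) - 2 = -108/(12 + 7) - 2 = -108/19 - 2 = -146/19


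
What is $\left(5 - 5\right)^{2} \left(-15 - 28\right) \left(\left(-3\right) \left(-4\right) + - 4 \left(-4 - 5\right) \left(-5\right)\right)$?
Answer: $0$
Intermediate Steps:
$\left(5 - 5\right)^{2} \left(-15 - 28\right) \left(\left(-3\right) \left(-4\right) + - 4 \left(-4 - 5\right) \left(-5\right)\right) = 0^{2} \left(-43\right) \left(12 + \left(-4\right) \left(-9\right) \left(-5\right)\right) = 0 \left(-43\right) \left(12 + 36 \left(-5\right)\right) = 0 \left(12 - 180\right) = 0 \left(-168\right) = 0$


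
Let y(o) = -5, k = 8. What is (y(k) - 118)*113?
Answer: -13899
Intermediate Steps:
(y(k) - 118)*113 = (-5 - 118)*113 = -123*113 = -13899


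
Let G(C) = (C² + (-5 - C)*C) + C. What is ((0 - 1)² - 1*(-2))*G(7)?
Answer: -84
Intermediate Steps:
G(C) = C + C² + C*(-5 - C) (G(C) = (C² + C*(-5 - C)) + C = C + C² + C*(-5 - C))
((0 - 1)² - 1*(-2))*G(7) = ((0 - 1)² - 1*(-2))*(-4*7) = ((-1)² + 2)*(-28) = (1 + 2)*(-28) = 3*(-28) = -84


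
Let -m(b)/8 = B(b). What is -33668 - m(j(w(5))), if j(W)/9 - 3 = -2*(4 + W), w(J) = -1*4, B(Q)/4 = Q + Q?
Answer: -31940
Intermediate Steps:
B(Q) = 8*Q (B(Q) = 4*(Q + Q) = 4*(2*Q) = 8*Q)
w(J) = -4
j(W) = -45 - 18*W (j(W) = 27 + 9*(-2*(4 + W)) = 27 + 9*(-8 - 2*W) = 27 + (-72 - 18*W) = -45 - 18*W)
m(b) = -64*b
-33668 - m(j(w(5))) = -33668 - (-64)*(-45 - 18*(-4)) = -33668 - (-64)*(-45 + 72) = -33668 - (-64)*27 = -33668 - 1*(-1728) = -33668 + 1728 = -31940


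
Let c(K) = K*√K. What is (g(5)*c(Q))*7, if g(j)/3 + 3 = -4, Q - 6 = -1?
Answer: -735*√5 ≈ -1643.5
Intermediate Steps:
Q = 5 (Q = 6 - 1 = 5)
g(j) = -21 (g(j) = -9 + 3*(-4) = -9 - 12 = -21)
c(K) = K^(3/2)
(g(5)*c(Q))*7 = -105*√5*7 = -735*√5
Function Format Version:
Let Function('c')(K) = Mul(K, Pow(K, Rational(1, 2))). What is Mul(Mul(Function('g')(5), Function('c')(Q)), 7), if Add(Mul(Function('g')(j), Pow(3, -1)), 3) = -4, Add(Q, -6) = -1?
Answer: Mul(-735, Pow(5, Rational(1, 2))) ≈ -1643.5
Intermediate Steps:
Q = 5 (Q = Add(6, -1) = 5)
Function('g')(j) = -21 (Function('g')(j) = Add(-9, Mul(3, -4)) = Add(-9, -12) = -21)
Function('c')(K) = Pow(K, Rational(3, 2))
Mul(Mul(Function('g')(5), Function('c')(Q)), 7) = Mul(Mul(-21, Pow(5, Rational(3, 2))), 7) = Mul(Mul(-21, Mul(5, Pow(5, Rational(1, 2)))), 7) = Mul(Mul(-105, Pow(5, Rational(1, 2))), 7) = Mul(-735, Pow(5, Rational(1, 2)))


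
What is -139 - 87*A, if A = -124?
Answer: 10649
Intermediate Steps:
-139 - 87*A = -139 - 87*(-124) = -139 + 10788 = 10649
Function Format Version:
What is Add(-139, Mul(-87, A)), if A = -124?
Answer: 10649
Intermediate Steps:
Add(-139, Mul(-87, A)) = Add(-139, Mul(-87, -124)) = Add(-139, 10788) = 10649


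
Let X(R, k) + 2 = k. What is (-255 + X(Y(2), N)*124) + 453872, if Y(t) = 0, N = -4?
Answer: 452873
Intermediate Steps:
X(R, k) = -2 + k
(-255 + X(Y(2), N)*124) + 453872 = (-255 + (-2 - 4)*124) + 453872 = (-255 - 6*124) + 453872 = (-255 - 744) + 453872 = -999 + 453872 = 452873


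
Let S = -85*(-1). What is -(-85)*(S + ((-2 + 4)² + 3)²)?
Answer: 11390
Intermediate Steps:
S = 85
-(-85)*(S + ((-2 + 4)² + 3)²) = -(-85)*(85 + ((-2 + 4)² + 3)²) = -(-85)*(85 + (2² + 3)²) = -(-85)*(85 + (4 + 3)²) = -(-85)*(85 + 7²) = -(-85)*(85 + 49) = -(-85)*134 = -1*(-11390) = 11390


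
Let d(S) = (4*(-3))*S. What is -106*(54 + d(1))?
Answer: -4452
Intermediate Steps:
d(S) = -12*S
-106*(54 + d(1)) = -106*(54 - 12*1) = -106*(54 - 12) = -106*42 = -4452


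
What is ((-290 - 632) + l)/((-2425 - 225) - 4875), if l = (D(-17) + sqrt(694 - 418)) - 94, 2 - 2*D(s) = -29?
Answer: 2001/15050 - 2*sqrt(69)/7525 ≈ 0.13075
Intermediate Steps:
D(s) = 31/2 (D(s) = 1 - 1/2*(-29) = 1 + 29/2 = 31/2)
l = -157/2 + 2*sqrt(69) (l = (31/2 + sqrt(694 - 418)) - 94 = (31/2 + sqrt(276)) - 94 = (31/2 + 2*sqrt(69)) - 94 = -157/2 + 2*sqrt(69) ≈ -61.887)
((-290 - 632) + l)/((-2425 - 225) - 4875) = ((-290 - 632) + (-157/2 + 2*sqrt(69)))/((-2425 - 225) - 4875) = (-922 + (-157/2 + 2*sqrt(69)))/(-2650 - 4875) = (-2001/2 + 2*sqrt(69))/(-7525) = (-2001/2 + 2*sqrt(69))*(-1/7525) = 2001/15050 - 2*sqrt(69)/7525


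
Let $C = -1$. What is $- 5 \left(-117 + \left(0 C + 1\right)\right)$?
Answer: $580$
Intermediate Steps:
$- 5 \left(-117 + \left(0 C + 1\right)\right) = - 5 \left(-117 + \left(0 \left(-1\right) + 1\right)\right) = - 5 \left(-117 + \left(0 + 1\right)\right) = - 5 \left(-117 + 1\right) = \left(-5\right) \left(-116\right) = 580$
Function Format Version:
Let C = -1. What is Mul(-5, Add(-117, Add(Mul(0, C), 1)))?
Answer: 580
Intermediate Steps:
Mul(-5, Add(-117, Add(Mul(0, C), 1))) = Mul(-5, Add(-117, Add(Mul(0, -1), 1))) = Mul(-5, Add(-117, Add(0, 1))) = Mul(-5, Add(-117, 1)) = Mul(-5, -116) = 580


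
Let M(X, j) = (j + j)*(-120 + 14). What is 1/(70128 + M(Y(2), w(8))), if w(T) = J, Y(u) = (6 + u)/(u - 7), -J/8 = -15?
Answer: 1/44688 ≈ 2.2377e-5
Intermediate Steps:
J = 120 (J = -8*(-15) = 120)
Y(u) = (6 + u)/(-7 + u)
w(T) = 120
M(X, j) = -212*j (M(X, j) = (2*j)*(-106) = -212*j)
1/(70128 + M(Y(2), w(8))) = 1/(70128 - 212*120) = 1/(70128 - 25440) = 1/44688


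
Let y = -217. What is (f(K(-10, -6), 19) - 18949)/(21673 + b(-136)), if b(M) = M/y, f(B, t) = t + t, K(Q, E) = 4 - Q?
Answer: -4103687/4703177 ≈ -0.87253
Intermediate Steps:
f(B, t) = 2*t
b(M) = -M/217 (b(M) = M/(-217) = M*(-1/217) = -M/217)
(f(K(-10, -6), 19) - 18949)/(21673 + b(-136)) = (2*19 - 18949)/(21673 - 1/217*(-136)) = (38 - 18949)/(21673 + 136/217) = -18911/4703177/217 = -18911*217/4703177 = -4103687/4703177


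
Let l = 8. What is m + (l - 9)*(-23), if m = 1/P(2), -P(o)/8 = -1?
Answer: 185/8 ≈ 23.125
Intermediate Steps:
P(o) = 8 (P(o) = -8*(-1) = 8)
m = ⅛ (m = 1/8 = ⅛ ≈ 0.12500)
m + (l - 9)*(-23) = ⅛ + (8 - 9)*(-23) = ⅛ - 1*(-23) = ⅛ + 23 = 185/8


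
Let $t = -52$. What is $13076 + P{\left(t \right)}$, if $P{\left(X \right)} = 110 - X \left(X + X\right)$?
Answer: $7778$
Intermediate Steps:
$P{\left(X \right)} = 110 - 2 X^{2}$ ($P{\left(X \right)} = 110 - X 2 X = 110 - 2 X^{2}$)
$13076 + P{\left(t \right)} = 13076 + \left(110 - 2 \left(-52\right)^{2}\right) = 13076 + \left(110 - 5408\right) = 13076 - 5298 = 7778$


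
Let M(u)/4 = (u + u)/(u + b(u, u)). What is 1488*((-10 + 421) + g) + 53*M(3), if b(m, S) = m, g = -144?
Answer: 397508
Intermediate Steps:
M(u) = 4 (M(u) = 4*((u + u)/(u + u)) = 4*((2*u)/((2*u))) = 4*((2*u)*(1/(2*u))) = 4*1 = 4)
1488*((-10 + 421) + g) + 53*M(3) = 1488*((-10 + 421) - 144) + 53*4 = 1488*(411 - 144) + 212 = 1488*267 + 212 = 397296 + 212 = 397508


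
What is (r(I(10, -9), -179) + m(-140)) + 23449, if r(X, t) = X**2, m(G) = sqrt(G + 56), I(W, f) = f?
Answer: 23530 + 2*I*sqrt(21) ≈ 23530.0 + 9.1651*I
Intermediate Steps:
m(G) = sqrt(56 + G)
(r(I(10, -9), -179) + m(-140)) + 23449 = ((-9)**2 + sqrt(56 - 140)) + 23449 = (81 + sqrt(-84)) + 23449 = (81 + 2*I*sqrt(21)) + 23449 = 23530 + 2*I*sqrt(21)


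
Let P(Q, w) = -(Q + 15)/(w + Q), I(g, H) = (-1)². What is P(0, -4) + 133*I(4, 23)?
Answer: 547/4 ≈ 136.75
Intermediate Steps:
I(g, H) = 1
P(Q, w) = -(15 + Q)/(Q + w)
P(0, -4) + 133*I(4, 23) = (-15 - 1*0)/(0 - 4) + 133*1 = (-15 + 0)/(-4) + 133 = -¼*(-15) + 133 = 15/4 + 133 = 547/4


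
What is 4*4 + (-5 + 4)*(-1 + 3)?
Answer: 14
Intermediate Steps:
4*4 + (-5 + 4)*(-1 + 3) = 16 - 1*2 = 16 - 2 = 14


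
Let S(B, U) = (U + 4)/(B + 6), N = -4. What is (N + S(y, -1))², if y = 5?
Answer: 1681/121 ≈ 13.893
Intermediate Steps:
S(B, U) = (4 + U)/(6 + B)
(N + S(y, -1))² = (-4 + (4 - 1)/(6 + 5))² = (-4 + 3/11)² = (-41/11)² = 1681/121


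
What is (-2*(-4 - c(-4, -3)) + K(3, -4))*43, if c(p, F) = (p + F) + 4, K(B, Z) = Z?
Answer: -86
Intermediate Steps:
c(p, F) = 4 + F + p (c(p, F) = (F + p) + 4 = 4 + F + p)
(-2*(-4 - c(-4, -3)) + K(3, -4))*43 = (-2*(-4 - (4 - 3 - 4)) - 4)*43 = (-2*(-4 - 1*(-3)) - 4)*43 = (-2*(-4 + 3) - 4)*43 = (-2*(-1) - 4)*43 = (2 - 4)*43 = -2*43 = -86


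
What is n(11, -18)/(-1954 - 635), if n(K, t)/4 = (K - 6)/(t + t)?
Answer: 5/23301 ≈ 0.00021458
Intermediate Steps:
n(K, t) = 2*(-6 + K)/t (n(K, t) = 4*((K - 6)/(t + t)) = 4*((-6 + K)/((2*t))) = 4*((-6 + K)*(1/(2*t))) = 4*((-6 + K)/(2*t)) = 2*(-6 + K)/t)
n(11, -18)/(-1954 - 635) = (2*(-6 + 11)/(-18))/(-1954 - 635) = (2*(-1/18)*5)/(-2589) = -1/2589*(-5/9) = 5/23301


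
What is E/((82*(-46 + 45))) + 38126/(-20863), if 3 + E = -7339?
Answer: 75024907/855383 ≈ 87.709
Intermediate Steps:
E = -7342 (E = -3 - 7339 = -7342)
E/((82*(-46 + 45))) + 38126/(-20863) = -7342*1/(82*(-46 + 45)) + 38126/(-20863) = -7342/(82*(-1)) + 38126*(-1/20863) = -7342/(-82) - 38126/20863 = -7342*(-1/82) - 38126/20863 = 3671/41 - 38126/20863 = 75024907/855383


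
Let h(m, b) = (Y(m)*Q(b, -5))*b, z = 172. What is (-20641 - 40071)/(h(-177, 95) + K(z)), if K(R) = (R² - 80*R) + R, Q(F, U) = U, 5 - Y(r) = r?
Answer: 30356/35227 ≈ 0.86172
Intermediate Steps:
Y(r) = 5 - r
h(m, b) = b*(-25 + 5*m) (h(m, b) = ((5 - m)*(-5))*b = (-25 + 5*m)*b = b*(-25 + 5*m))
K(R) = R² - 79*R
(-20641 - 40071)/(h(-177, 95) + K(z)) = (-20641 - 40071)/(5*95*(-5 - 177) + 172*(-79 + 172)) = -60712/(5*95*(-182) + 172*93) = -60712/(-86450 + 15996) = -60712/(-70454) = -60712*(-1/70454) = 30356/35227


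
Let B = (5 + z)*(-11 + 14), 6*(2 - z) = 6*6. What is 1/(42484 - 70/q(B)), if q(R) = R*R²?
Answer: 27/1146998 ≈ 2.3540e-5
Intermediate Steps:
z = -4 (z = 2 - 6 = -4)
B = 3 (B = (5 - 4)*(-11 + 14) = 1*3 = 3)
q(R) = R³
1/(42484 - 70/q(B)) = 1/(42484 - 70/(3³)) = 1/(42484 - 70/27) = 1/(1146998/27) = 27/1146998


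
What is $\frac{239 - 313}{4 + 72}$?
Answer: $- \frac{37}{38} \approx -0.97368$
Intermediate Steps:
$\frac{239 - 313}{4 + 72} = - \frac{74}{76} = \left(-74\right) \frac{1}{76} = - \frac{37}{38}$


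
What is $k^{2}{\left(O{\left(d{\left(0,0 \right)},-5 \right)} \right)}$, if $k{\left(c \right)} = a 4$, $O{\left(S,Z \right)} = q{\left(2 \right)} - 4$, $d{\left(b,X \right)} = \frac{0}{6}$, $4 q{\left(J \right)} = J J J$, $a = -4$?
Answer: $256$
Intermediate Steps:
$q{\left(J \right)} = \frac{J^{3}}{4}$ ($q{\left(J \right)} = \frac{J J J}{4} = \frac{J^{2} J}{4} = \frac{J^{3}}{4}$)
$d{\left(b,X \right)} = 0$ ($d{\left(b,X \right)} = 0 \cdot \frac{1}{6} = 0$)
$O{\left(S,Z \right)} = -2$ ($O{\left(S,Z \right)} = \frac{2^{3}}{4} - 4 = \frac{1}{4} \cdot 8 - 4 = 2 - 4 = -2$)
$k{\left(c \right)} = -16$ ($k{\left(c \right)} = \left(-4\right) 4 = -16$)
$k^{2}{\left(O{\left(d{\left(0,0 \right)},-5 \right)} \right)} = \left(-16\right)^{2} = 256$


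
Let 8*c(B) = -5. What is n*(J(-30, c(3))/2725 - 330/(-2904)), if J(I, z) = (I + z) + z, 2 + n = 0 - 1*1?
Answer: -735/2398 ≈ -0.30651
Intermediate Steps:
c(B) = -5/8 (c(B) = (⅛)*(-5) = -5/8)
n = -3 (n = -2 + (0 - 1*1) = -2 + (0 - 1) = -2 - 1 = -3)
J(I, z) = I + 2*z
n*(J(-30, c(3))/2725 - 330/(-2904)) = -3*((-30 + 2*(-5/8))/2725 - 330/(-2904)) = -3*((-30 - 5/4)*(1/2725) - 330*(-1/2904)) = -3*(-125/4*1/2725 + 5/44) = -3*(-5/436 + 5/44) = -3*245/2398 = -735/2398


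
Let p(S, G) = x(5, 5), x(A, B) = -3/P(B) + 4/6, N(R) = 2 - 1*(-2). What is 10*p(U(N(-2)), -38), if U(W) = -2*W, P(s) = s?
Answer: ⅔ ≈ 0.66667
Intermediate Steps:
N(R) = 4 (N(R) = 2 + 2 = 4)
x(A, B) = ⅔ - 3/B (x(A, B) = -3/B + 4/6 = -3/B + 4*(⅙) = -3/B + ⅔ = ⅔ - 3/B)
p(S, G) = 1/15 (p(S, G) = ⅔ - 3/5 = ⅔ - 3*⅕ = ⅔ - ⅗ = 1/15)
10*p(U(N(-2)), -38) = 10*(1/15) = ⅔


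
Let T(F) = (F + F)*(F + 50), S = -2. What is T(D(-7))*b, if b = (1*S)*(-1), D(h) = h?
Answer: -1204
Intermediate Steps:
T(F) = 2*F*(50 + F) (T(F) = (2*F)*(50 + F) = 2*F*(50 + F))
b = 2 (b = (1*(-2))*(-1) = -2*(-1) = 2)
T(D(-7))*b = (2*(-7)*(50 - 7))*2 = (2*(-7)*43)*2 = -602*2 = -1204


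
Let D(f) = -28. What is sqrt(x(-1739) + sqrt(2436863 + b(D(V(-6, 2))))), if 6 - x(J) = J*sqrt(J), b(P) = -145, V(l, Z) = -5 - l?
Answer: sqrt(6 + sqrt(2436718) + 1739*I*sqrt(1739)) ≈ 192.49 + 188.37*I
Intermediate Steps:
x(J) = 6 - J**(3/2) (x(J) = 6 - J*sqrt(J) = 6 - J**(3/2))
sqrt(x(-1739) + sqrt(2436863 + b(D(V(-6, 2))))) = sqrt((6 - (-1739)**(3/2)) + sqrt(2436863 - 145)) = sqrt((6 - (-1739)*I*sqrt(1739)) + sqrt(2436718)) = sqrt((6 + 1739*I*sqrt(1739)) + sqrt(2436718)) = sqrt(6 + sqrt(2436718) + 1739*I*sqrt(1739))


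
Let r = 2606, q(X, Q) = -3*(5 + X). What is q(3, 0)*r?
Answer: -62544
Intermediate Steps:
q(X, Q) = -15 - 3*X
q(3, 0)*r = (-15 - 3*3)*2606 = (-15 - 9)*2606 = -24*2606 = -62544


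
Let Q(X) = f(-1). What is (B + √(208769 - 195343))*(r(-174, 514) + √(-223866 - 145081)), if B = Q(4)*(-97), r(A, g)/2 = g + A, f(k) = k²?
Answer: (-97 + 7*√274)*(680 + I*√368947) ≈ 12832.0 + 11462.0*I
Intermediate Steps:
Q(X) = 1 (Q(X) = (-1)² = 1)
r(A, g) = 2*A + 2*g (r(A, g) = 2*(g + A) = 2*(A + g) = 2*A + 2*g)
B = -97 (B = 1*(-97) = -97)
(B + √(208769 - 195343))*(r(-174, 514) + √(-223866 - 145081)) = (-97 + √(208769 - 195343))*((2*(-174) + 2*514) + √(-223866 - 145081)) = (-97 + √13426)*((-348 + 1028) + √(-368947)) = (-97 + 7*√274)*(680 + I*√368947)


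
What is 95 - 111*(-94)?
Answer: 10529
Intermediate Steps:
95 - 111*(-94) = 95 + 10434 = 10529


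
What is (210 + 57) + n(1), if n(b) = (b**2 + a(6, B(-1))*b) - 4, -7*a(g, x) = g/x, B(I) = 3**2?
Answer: 5542/21 ≈ 263.90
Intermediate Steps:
B(I) = 9
a(g, x) = -g/(7*x)
n(b) = -4 + b**2 - 2*b/21 (n(b) = (b**2 + (-1/7*6/9)*b) - 4 = (b**2 + (-1/7*6*1/9)*b) - 4 = (b**2 - 2*b/21) - 4 = -4 + b**2 - 2*b/21)
(210 + 57) + n(1) = (210 + 57) + (-4 + 1**2 - 2/21*1) = 267 + (-4 + 1 - 2/21) = 267 - 65/21 = 5542/21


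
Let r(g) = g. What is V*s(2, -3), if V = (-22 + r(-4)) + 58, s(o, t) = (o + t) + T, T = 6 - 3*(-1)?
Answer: 256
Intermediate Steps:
T = 9 (T = 6 + 3 = 9)
s(o, t) = 9 + o + t (s(o, t) = (o + t) + 9 = 9 + o + t)
V = 32 (V = (-22 - 4) + 58 = -26 + 58 = 32)
V*s(2, -3) = 32*(9 + 2 - 3) = 32*8 = 256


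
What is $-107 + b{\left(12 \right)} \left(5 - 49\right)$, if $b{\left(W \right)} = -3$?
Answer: $25$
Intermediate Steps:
$-107 + b{\left(12 \right)} \left(5 - 49\right) = -107 - 3 \left(5 - 49\right) = -107 - -132 = -107 + 132 = 25$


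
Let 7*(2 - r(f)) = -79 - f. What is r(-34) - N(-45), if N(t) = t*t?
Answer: -14116/7 ≈ -2016.6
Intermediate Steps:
r(f) = 93/7 + f/7 (r(f) = 2 - (-79 - f)/7 = 2 + (79/7 + f/7) = 93/7 + f/7)
N(t) = t²
r(-34) - N(-45) = (93/7 + (⅐)*(-34)) - 1*(-45)² = (93/7 - 34/7) - 1*2025 = 59/7 - 2025 = -14116/7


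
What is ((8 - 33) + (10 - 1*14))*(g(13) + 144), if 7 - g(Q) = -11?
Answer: -4698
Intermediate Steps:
g(Q) = 18 (g(Q) = 7 - 1*(-11) = 7 + 11 = 18)
((8 - 33) + (10 - 1*14))*(g(13) + 144) = ((8 - 33) + (10 - 1*14))*(18 + 144) = (-25 + (10 - 14))*162 = (-25 - 4)*162 = -29*162 = -4698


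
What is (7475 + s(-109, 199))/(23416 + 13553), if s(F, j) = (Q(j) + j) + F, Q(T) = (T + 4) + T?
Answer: 7967/36969 ≈ 0.21550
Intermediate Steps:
Q(T) = 4 + 2*T (Q(T) = (4 + T) + T = 4 + 2*T)
s(F, j) = 4 + F + 3*j (s(F, j) = ((4 + 2*j) + j) + F = (4 + 3*j) + F = 4 + F + 3*j)
(7475 + s(-109, 199))/(23416 + 13553) = (7475 + (4 - 109 + 3*199))/(23416 + 13553) = (7475 + (4 - 109 + 597))/36969 = (7475 + 492)*(1/36969) = 7967*(1/36969) = 7967/36969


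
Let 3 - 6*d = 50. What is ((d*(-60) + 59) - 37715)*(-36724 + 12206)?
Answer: 911726348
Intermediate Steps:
d = -47/6 (d = 1/2 - 1/6*50 = 1/2 - 25/3 = -47/6 ≈ -7.8333)
((d*(-60) + 59) - 37715)*(-36724 + 12206) = ((-47/6*(-60) + 59) - 37715)*(-36724 + 12206) = ((470 + 59) - 37715)*(-24518) = (529 - 37715)*(-24518) = -37186*(-24518) = 911726348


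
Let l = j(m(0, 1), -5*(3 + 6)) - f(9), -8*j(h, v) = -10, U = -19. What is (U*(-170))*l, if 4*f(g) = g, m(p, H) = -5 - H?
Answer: -3230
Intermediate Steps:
j(h, v) = 5/4 (j(h, v) = -⅛*(-10) = 5/4)
f(g) = g/4
l = -1 (l = 5/4 - 9/4 = -1)
(U*(-170))*l = -19*(-170)*(-1) = 3230*(-1) = -3230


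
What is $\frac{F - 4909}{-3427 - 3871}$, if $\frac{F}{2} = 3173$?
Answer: $- \frac{1437}{7298} \approx -0.1969$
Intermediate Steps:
$F = 6346$ ($F = 2 \cdot 3173 = 6346$)
$\frac{F - 4909}{-3427 - 3871} = \frac{6346 - 4909}{-3427 - 3871} = \frac{1437}{-3427 - 3871} = \frac{1437}{-7298} = 1437 \left(- \frac{1}{7298}\right) = - \frac{1437}{7298}$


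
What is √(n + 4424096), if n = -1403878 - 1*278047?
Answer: √2742171 ≈ 1655.9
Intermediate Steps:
n = -1681925 (n = -1403878 - 278047 = -1681925)
√(n + 4424096) = √(-1681925 + 4424096) = √2742171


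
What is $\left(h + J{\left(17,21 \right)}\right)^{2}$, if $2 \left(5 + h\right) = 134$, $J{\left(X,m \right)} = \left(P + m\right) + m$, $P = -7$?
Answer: $9409$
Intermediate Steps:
$J{\left(X,m \right)} = -7 + 2 m$ ($J{\left(X,m \right)} = \left(-7 + m\right) + m = -7 + 2 m$)
$h = 62$ ($h = -5 + \frac{1}{2} \cdot 134 = -5 + 67 = 62$)
$\left(h + J{\left(17,21 \right)}\right)^{2} = \left(62 + \left(-7 + 2 \cdot 21\right)\right)^{2} = \left(62 + \left(-7 + 42\right)\right)^{2} = \left(62 + 35\right)^{2} = 97^{2} = 9409$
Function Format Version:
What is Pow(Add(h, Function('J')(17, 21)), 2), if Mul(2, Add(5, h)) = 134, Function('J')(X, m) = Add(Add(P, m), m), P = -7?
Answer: 9409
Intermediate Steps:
Function('J')(X, m) = Add(-7, Mul(2, m)) (Function('J')(X, m) = Add(Add(-7, m), m) = Add(-7, Mul(2, m)))
h = 62 (h = Add(-5, Mul(Rational(1, 2), 134)) = Add(-5, 67) = 62)
Pow(Add(h, Function('J')(17, 21)), 2) = Pow(Add(62, Add(-7, Mul(2, 21))), 2) = Pow(Add(62, Add(-7, 42)), 2) = Pow(Add(62, 35), 2) = Pow(97, 2) = 9409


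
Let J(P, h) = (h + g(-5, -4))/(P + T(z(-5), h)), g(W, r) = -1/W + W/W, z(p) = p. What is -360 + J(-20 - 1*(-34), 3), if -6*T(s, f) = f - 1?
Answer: -73737/205 ≈ -359.69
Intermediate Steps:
T(s, f) = ⅙ - f/6 (T(s, f) = -(f - 1)/6 = -(-1 + f)/6 = ⅙ - f/6)
g(W, r) = 1 - 1/W (g(W, r) = -1/W + 1 = 1 - 1/W)
J(P, h) = (6/5 + h)/(⅙ + P - h/6) (J(P, h) = (h + (-1 - 5)/(-5))/(P + (⅙ - h/6)) = (h - ⅕*(-6))/(⅙ + P - h/6) = (h + 6/5)/(⅙ + P - h/6) = (6/5 + h)/(⅙ + P - h/6))
-360 + J(-20 - 1*(-34), 3) = -360 + 6*(6 + 5*3)/(5*(1 - 1*3 + 6*(-20 - 1*(-34)))) = -360 + 6*(6 + 15)/(5*(1 - 3 + 6*(-20 + 34))) = -360 + (6/5)*21/(1 - 3 + 6*14) = -360 + (6/5)*21/(1 - 3 + 84) = -360 + (6/5)*21/82 = -360 + (6/5)*(1/82)*21 = -360 + 63/205 = -73737/205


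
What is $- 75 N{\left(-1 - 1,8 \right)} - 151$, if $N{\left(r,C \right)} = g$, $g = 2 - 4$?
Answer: $-1$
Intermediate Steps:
$g = -2$ ($g = 2 - 4 = -2$)
$N{\left(r,C \right)} = -2$
$- 75 N{\left(-1 - 1,8 \right)} - 151 = \left(-75\right) \left(-2\right) - 151 = 150 - 151 = -1$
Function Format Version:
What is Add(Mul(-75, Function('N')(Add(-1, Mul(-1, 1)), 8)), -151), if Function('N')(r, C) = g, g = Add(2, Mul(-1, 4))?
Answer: -1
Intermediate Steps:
g = -2 (g = Add(2, -4) = -2)
Function('N')(r, C) = -2
Add(Mul(-75, Function('N')(Add(-1, Mul(-1, 1)), 8)), -151) = Add(Mul(-75, -2), -151) = Add(150, -151) = -1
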